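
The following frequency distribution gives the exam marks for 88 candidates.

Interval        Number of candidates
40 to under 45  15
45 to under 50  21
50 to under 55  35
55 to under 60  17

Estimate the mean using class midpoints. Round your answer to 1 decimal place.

50.6

Midpoints: 42.5, 47.5, 52.5, 57.5
Σfm = 15×42.5 + 21×47.5 + 35×52.5 + 17×57.5 = 4450
n = Σf = 88
Mean = 4450 / 88 = 50.5682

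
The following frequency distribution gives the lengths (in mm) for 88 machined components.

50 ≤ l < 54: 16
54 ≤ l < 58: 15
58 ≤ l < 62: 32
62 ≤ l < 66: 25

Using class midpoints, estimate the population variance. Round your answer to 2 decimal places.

17.91

Midpoints: 52, 56, 60, 64
n = 88, Σfm = 5192, mean = 59.0000
Σfm² = 307904
Σf(m − x̄)² = Σfm² − (Σfm)²/n = 307904 − 5192²/88 = 1576.0000
Population variance = 1576.0000 / 88 = 17.9091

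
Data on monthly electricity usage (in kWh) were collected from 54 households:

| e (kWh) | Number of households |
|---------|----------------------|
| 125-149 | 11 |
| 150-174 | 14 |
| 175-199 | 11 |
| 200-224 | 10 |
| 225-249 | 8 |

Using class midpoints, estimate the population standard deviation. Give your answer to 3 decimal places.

Midpoints: 137, 162, 187, 212, 237
n = 54, Σfm = 9848, mean = 182.3704
Σfm² = 1857326
Σf(m − x̄)² = Σfm² − (Σfm)²/n = 1857326 − 9848²/54 = 61342.5926
Population variance = 61342.5926 / 54 = 1135.9739
Standard deviation = √1135.9739 = 33.7042

33.704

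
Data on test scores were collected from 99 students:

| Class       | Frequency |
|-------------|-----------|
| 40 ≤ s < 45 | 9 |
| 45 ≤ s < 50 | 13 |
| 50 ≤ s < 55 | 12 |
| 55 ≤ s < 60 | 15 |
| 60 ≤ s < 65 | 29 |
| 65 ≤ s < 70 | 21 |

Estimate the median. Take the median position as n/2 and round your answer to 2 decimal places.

Cumulative frequencies: 9, 22, 34, 49, 78, 99
n = 99; position = n/2 = 49.5.
This falls in the class 60 ≤ s < 65: L = 60, F = 49, f = 29, h = 5.
Median ≈ 60 + ((49.5 − 49) / 29) × 5 = 60.0862

60.09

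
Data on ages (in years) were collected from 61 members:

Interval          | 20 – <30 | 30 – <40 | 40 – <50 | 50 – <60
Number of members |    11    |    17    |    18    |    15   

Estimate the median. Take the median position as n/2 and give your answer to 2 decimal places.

41.39

Cumulative frequencies: 11, 28, 46, 61
n = 61; position = n/2 = 30.5.
This falls in the class 40 – <50: L = 40, F = 28, f = 18, h = 10.
Median ≈ 40 + ((30.5 − 28) / 18) × 10 = 41.3889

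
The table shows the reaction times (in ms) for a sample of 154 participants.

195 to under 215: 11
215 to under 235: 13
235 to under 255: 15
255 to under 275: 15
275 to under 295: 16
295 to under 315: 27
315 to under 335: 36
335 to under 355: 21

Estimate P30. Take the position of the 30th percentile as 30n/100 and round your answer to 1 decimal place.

Cumulative frequencies: 11, 24, 39, 54, 70, 97, 133, 154
n = 154; position = 30n/100 = 46.2.
This falls in the class 255 to under 275: L = 255, F = 39, f = 15, h = 20.
30th percentile ≈ 255 + ((46.2 − 39) / 15) × 20 = 264.6000

264.6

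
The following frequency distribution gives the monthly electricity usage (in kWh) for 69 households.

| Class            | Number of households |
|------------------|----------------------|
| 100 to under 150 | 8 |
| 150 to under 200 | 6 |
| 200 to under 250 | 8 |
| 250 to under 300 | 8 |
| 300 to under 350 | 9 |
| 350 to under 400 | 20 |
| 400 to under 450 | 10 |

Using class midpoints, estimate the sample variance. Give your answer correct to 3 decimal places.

Midpoints: 125, 175, 225, 275, 325, 375, 425
n = 69, Σfm = 20725, mean = 300.3623
Σfm² = 6888125
Σf(m − x̄)² = Σfm² − (Σfm)²/n = 6888125 − 20725²/69 = 663115.9420
Sample variance = 663115.9420 / 68 = 9751.7050

9751.705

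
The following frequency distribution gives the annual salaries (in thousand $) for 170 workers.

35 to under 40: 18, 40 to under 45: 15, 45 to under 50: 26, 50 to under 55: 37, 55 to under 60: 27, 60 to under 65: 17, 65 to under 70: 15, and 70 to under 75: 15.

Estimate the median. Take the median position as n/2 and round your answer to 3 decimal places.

53.514

Cumulative frequencies: 18, 33, 59, 96, 123, 140, 155, 170
n = 170; position = n/2 = 85.
This falls in the class 50 to under 55: L = 50, F = 59, f = 37, h = 5.
Median ≈ 50 + ((85 − 59) / 37) × 5 = 53.5135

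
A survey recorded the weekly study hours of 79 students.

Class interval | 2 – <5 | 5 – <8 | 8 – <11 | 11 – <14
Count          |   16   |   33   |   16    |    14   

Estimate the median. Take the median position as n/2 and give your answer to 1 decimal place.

Cumulative frequencies: 16, 49, 65, 79
n = 79; position = n/2 = 39.5.
This falls in the class 5 – <8: L = 5, F = 16, f = 33, h = 3.
Median ≈ 5 + ((39.5 − 16) / 33) × 3 = 7.1364

7.1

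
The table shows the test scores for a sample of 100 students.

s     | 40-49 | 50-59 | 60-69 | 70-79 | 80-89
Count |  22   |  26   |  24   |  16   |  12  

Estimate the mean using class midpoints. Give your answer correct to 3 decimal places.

61.500

Midpoints: 44.5, 54.5, 64.5, 74.5, 84.5
Σfm = 22×44.5 + 26×54.5 + 24×64.5 + 16×74.5 + 12×84.5 = 6150
n = Σf = 100
Mean = 6150 / 100 = 61.5000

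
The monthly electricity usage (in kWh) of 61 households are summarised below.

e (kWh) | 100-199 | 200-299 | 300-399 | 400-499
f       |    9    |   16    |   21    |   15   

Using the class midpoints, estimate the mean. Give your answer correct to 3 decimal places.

Midpoints: 149.5, 249.5, 349.5, 449.5
Σfm = 9×149.5 + 16×249.5 + 21×349.5 + 15×449.5 = 19419.5
n = Σf = 61
Mean = 19419.5 / 61 = 318.3525

318.352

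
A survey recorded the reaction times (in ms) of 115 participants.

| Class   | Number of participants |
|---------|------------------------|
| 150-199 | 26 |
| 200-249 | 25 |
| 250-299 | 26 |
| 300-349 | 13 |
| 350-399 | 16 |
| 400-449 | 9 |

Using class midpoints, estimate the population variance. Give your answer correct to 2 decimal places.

Midpoints: 174.5, 224.5, 274.5, 324.5, 374.5, 424.5
n = 115, Σfm = 31317.5, mean = 272.3261
Σfm² = 9245528.75
Σf(m − x̄)² = Σfm² − (Σfm)²/n = 9245528.75 − 31317.5²/115 = 716956.5217
Population variance = 716956.5217 / 115 = 6234.4045

6234.40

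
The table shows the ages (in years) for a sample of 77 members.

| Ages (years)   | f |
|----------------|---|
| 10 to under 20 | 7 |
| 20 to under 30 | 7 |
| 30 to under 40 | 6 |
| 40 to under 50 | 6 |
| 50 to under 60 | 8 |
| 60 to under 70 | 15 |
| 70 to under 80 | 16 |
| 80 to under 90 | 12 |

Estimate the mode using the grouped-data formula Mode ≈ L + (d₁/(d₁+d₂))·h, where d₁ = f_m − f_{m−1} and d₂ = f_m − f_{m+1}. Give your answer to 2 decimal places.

72.00

Modal class: 70 to under 80 (highest frequency 16).
d₁ = 16 − 15 = 1, d₂ = 16 − 12 = 4
Mode ≈ 70 + (1/(1+4)) × 10 = 70 + 2.0000 = 72.0000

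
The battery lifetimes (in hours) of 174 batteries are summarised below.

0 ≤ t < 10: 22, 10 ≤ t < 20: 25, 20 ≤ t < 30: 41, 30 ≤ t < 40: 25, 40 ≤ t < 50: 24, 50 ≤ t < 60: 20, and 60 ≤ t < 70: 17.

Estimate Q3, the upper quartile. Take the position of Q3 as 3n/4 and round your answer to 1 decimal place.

47.3

Cumulative frequencies: 22, 47, 88, 113, 137, 157, 174
n = 174; position = 3n/4 = 130.5.
This falls in the class 40 ≤ t < 50: L = 40, F = 113, f = 24, h = 10.
Upper quartile ≈ 40 + ((130.5 − 113) / 24) × 10 = 47.2917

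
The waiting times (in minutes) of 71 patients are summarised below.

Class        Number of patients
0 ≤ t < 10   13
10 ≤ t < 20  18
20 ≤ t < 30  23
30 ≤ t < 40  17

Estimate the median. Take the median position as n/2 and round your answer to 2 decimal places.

21.96

Cumulative frequencies: 13, 31, 54, 71
n = 71; position = n/2 = 35.5.
This falls in the class 20 ≤ t < 30: L = 20, F = 31, f = 23, h = 10.
Median ≈ 20 + ((35.5 − 31) / 23) × 10 = 21.9565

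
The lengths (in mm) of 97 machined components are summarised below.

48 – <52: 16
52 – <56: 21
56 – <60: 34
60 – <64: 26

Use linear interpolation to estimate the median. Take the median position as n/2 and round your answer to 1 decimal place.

Cumulative frequencies: 16, 37, 71, 97
n = 97; position = n/2 = 48.5.
This falls in the class 56 – <60: L = 56, F = 37, f = 34, h = 4.
Median ≈ 56 + ((48.5 − 37) / 34) × 4 = 57.3529

57.4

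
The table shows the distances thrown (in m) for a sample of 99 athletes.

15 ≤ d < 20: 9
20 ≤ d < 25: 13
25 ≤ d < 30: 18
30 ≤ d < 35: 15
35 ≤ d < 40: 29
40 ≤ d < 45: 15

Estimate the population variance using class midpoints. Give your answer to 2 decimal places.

Midpoints: 17.5, 22.5, 27.5, 32.5, 37.5, 42.5
n = 99, Σfm = 3157.5, mean = 31.8939
Σfm² = 106668.75
Σf(m − x̄)² = Σfm² − (Σfm)²/n = 106668.75 − 3157.5²/99 = 5963.6364
Population variance = 5963.6364 / 99 = 60.2388

60.24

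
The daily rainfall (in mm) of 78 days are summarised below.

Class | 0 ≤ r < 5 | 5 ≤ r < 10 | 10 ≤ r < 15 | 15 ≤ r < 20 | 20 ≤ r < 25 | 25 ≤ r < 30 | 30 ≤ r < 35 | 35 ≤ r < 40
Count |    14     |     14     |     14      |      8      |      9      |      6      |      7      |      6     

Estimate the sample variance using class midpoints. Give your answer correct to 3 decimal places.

Midpoints: 2.5, 7.5, 12.5, 17.5, 22.5, 27.5, 32.5, 37.5
n = 78, Σfm = 1275, mean = 16.3462
Σfm² = 30437.5
Σf(m − x̄)² = Σfm² − (Σfm)²/n = 30437.5 − 1275²/78 = 9596.1538
Sample variance = 9596.1538 / 77 = 124.6254

124.625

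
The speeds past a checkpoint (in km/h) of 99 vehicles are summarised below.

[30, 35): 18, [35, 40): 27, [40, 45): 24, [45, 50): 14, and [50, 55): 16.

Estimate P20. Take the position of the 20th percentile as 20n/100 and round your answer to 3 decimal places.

Cumulative frequencies: 18, 45, 69, 83, 99
n = 99; position = 20n/100 = 19.8.
This falls in the class [35, 40): L = 35, F = 18, f = 27, h = 5.
20th percentile ≈ 35 + ((19.8 − 18) / 27) × 5 = 35.3333

35.333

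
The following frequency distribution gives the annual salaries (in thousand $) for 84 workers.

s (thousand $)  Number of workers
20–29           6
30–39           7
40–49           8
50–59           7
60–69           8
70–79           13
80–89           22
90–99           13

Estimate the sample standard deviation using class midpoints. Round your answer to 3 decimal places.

22.135

Midpoints: 24.5, 34.5, 44.5, 54.5, 64.5, 74.5, 84.5, 94.5
n = 84, Σfm = 5698, mean = 67.8333
Σfm² = 427181
Σf(m − x̄)² = Σfm² − (Σfm)²/n = 427181 − 5698²/84 = 40666.6667
Sample variance = 40666.6667 / 83 = 489.9598
Standard deviation = √489.9598 = 22.1350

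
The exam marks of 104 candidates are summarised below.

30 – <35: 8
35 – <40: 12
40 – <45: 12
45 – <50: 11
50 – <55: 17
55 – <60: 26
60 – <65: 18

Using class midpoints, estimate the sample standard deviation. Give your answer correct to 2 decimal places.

Midpoints: 32.5, 37.5, 42.5, 47.5, 52.5, 57.5, 62.5
n = 104, Σfm = 5255, mean = 50.5288
Σfm² = 274950
Σf(m − x̄)² = Σfm² − (Σfm)²/n = 274950 − 5255²/104 = 9420.9135
Sample variance = 9420.9135 / 103 = 91.4652
Standard deviation = √91.4652 = 9.5637

9.56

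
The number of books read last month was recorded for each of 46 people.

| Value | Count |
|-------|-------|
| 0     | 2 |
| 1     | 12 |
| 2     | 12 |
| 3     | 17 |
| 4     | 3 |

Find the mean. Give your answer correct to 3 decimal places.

Values: 0, 1, 2, 3, 4
Σfx = 2×0 + 12×1 + 12×2 + 17×3 + 3×4 = 99
n = Σf = 46
Mean = 99 / 46 = 2.1522

2.152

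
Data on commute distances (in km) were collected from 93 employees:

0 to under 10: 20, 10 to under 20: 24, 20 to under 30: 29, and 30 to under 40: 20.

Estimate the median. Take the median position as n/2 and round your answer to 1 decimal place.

Cumulative frequencies: 20, 44, 73, 93
n = 93; position = n/2 = 46.5.
This falls in the class 20 to under 30: L = 20, F = 44, f = 29, h = 10.
Median ≈ 20 + ((46.5 − 44) / 29) × 10 = 20.8621

20.9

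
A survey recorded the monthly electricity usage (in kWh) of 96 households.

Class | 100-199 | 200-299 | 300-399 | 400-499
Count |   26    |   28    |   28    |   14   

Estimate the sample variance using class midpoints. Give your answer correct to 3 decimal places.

10592.105

Midpoints: 149.5, 249.5, 349.5, 449.5
n = 96, Σfm = 26952, mean = 280.7500
Σfm² = 8573024
Σf(m − x̄)² = Σfm² − (Σfm)²/n = 8573024 − 26952²/96 = 1006250.0000
Sample variance = 1006250.0000 / 95 = 10592.1053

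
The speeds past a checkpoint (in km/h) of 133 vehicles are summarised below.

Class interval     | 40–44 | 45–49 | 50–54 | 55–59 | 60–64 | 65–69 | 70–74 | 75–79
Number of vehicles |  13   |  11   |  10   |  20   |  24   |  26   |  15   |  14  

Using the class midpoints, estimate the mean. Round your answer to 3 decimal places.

Midpoints: 42, 47, 52, 57, 62, 67, 72, 77
Σfm = 13×42 + 11×47 + 10×52 + 20×57 + 24×62 + 26×67 + 15×72 + 14×77 = 8111
n = Σf = 133
Mean = 8111 / 133 = 60.9850

60.985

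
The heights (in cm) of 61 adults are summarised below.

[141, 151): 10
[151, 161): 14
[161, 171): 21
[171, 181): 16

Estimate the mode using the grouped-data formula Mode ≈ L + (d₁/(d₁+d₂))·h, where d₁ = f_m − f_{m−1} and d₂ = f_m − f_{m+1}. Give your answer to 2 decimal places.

166.83

Modal class: [161, 171) (highest frequency 21).
d₁ = 21 − 14 = 7, d₂ = 21 − 16 = 5
Mode ≈ 161 + (7/(7+5)) × 10 = 161 + 5.8333 = 166.8333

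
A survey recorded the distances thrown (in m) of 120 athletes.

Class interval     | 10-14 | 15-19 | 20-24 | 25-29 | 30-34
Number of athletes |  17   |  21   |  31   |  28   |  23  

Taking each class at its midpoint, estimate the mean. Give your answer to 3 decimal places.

Midpoints: 12, 17, 22, 27, 32
Σfm = 17×12 + 21×17 + 31×22 + 28×27 + 23×32 = 2735
n = Σf = 120
Mean = 2735 / 120 = 22.7917

22.792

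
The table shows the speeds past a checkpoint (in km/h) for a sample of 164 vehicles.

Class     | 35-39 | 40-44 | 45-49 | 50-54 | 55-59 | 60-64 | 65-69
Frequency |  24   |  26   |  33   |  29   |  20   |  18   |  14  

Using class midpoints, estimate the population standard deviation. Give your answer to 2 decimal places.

9.15

Midpoints: 37, 42, 47, 52, 57, 62, 67
n = 164, Σfm = 8233, mean = 50.2012
Σfm² = 427051
Σf(m − x̄)² = Σfm² − (Σfm)²/n = 427051 − 8233²/164 = 13744.3598
Population variance = 13744.3598 / 164 = 83.8071
Standard deviation = √83.8071 = 9.1546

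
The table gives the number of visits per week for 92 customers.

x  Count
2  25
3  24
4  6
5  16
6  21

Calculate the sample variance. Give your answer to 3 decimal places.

Values: 2, 3, 4, 5, 6
n = 92, Σfx = 352, mean = 3.8261
Σfx² = 1568
Σf(x − x̄)² = Σfx² − (Σfx)²/n = 1568 − 352²/92 = 221.2174
Sample variance = 221.2174 / 91 = 2.4310

2.431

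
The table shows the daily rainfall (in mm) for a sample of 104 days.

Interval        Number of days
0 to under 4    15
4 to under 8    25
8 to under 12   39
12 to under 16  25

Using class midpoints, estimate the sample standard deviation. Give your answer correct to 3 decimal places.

3.968

Midpoints: 2, 6, 10, 14
n = 104, Σfm = 920, mean = 8.8462
Σfm² = 9760
Σf(m − x̄)² = Σfm² − (Σfm)²/n = 9760 − 920²/104 = 1621.5385
Sample variance = 1621.5385 / 103 = 15.7431
Standard deviation = √15.7431 = 3.9678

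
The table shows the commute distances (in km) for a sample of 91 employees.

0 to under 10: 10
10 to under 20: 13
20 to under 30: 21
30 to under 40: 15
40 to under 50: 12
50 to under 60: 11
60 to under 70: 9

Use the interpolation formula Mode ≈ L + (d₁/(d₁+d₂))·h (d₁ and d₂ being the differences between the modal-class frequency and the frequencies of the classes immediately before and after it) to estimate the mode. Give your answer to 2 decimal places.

Modal class: 20 to under 30 (highest frequency 21).
d₁ = 21 − 13 = 8, d₂ = 21 − 15 = 6
Mode ≈ 20 + (8/(8+6)) × 10 = 20 + 5.7143 = 25.7143

25.71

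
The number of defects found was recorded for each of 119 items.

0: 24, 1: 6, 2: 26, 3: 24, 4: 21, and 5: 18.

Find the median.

3

Cumulative frequencies: 24, 30, 56, 80, 101, 119
n = 119, so the median is the value in position (n+1)/2 = 60.
Position 60 falls at value 3.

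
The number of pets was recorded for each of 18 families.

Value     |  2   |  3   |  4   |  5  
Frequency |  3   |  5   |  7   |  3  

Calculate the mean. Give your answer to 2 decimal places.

3.56

Values: 2, 3, 4, 5
Σfx = 3×2 + 5×3 + 7×4 + 3×5 = 64
n = Σf = 18
Mean = 64 / 18 = 3.5556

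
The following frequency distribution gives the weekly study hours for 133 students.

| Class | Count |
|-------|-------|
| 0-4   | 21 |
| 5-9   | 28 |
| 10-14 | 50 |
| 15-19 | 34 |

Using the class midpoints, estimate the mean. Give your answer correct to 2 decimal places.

Midpoints: 2, 7, 12, 17
Σfm = 21×2 + 28×7 + 50×12 + 34×17 = 1416
n = Σf = 133
Mean = 1416 / 133 = 10.6466

10.65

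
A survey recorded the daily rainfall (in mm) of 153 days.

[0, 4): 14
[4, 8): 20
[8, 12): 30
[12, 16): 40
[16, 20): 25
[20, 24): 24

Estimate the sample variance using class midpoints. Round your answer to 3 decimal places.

Midpoints: 2, 6, 10, 14, 18, 22
n = 153, Σfm = 1986, mean = 12.9804
Σfm² = 31332
Σf(m − x̄)² = Σfm² − (Σfm)²/n = 31332 − 1986²/153 = 5552.9412
Sample variance = 5552.9412 / 152 = 36.5325

36.533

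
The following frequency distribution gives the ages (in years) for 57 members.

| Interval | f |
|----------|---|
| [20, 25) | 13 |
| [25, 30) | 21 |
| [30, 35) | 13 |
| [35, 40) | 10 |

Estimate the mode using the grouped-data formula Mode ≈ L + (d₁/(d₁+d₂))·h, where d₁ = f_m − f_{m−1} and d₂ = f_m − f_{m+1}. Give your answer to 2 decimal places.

27.50

Modal class: [25, 30) (highest frequency 21).
d₁ = 21 − 13 = 8, d₂ = 21 − 13 = 8
Mode ≈ 25 + (8/(8+8)) × 5 = 25 + 2.5000 = 27.5000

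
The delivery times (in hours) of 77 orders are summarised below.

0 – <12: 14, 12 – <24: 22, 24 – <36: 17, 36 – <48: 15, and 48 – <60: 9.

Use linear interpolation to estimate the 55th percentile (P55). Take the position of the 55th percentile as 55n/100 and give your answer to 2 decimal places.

28.48

Cumulative frequencies: 14, 36, 53, 68, 77
n = 77; position = 55n/100 = 42.35.
This falls in the class 24 – <36: L = 24, F = 36, f = 17, h = 12.
55th percentile ≈ 24 + ((42.35 − 36) / 17) × 12 = 28.4824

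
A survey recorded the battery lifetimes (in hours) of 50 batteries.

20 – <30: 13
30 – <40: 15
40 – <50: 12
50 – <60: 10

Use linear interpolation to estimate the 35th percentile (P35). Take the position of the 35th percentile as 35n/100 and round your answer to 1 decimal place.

33.0

Cumulative frequencies: 13, 28, 40, 50
n = 50; position = 35n/100 = 17.5.
This falls in the class 30 – <40: L = 30, F = 13, f = 15, h = 10.
35th percentile ≈ 30 + ((17.5 − 13) / 15) × 10 = 33.0000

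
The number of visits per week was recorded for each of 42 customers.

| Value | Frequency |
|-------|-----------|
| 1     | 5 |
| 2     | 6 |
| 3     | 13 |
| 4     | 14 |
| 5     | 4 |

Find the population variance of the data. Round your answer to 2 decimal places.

Values: 1, 2, 3, 4, 5
n = 42, Σfx = 132, mean = 3.1429
Σfx² = 470
Σf(x − x̄)² = Σfx² − (Σfx)²/n = 470 − 132²/42 = 55.1429
Population variance = 55.1429 / 42 = 1.3129

1.31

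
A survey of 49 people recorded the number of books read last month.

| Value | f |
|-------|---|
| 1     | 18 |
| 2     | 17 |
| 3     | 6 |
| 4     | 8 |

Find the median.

Cumulative frequencies: 18, 35, 41, 49
n = 49, so the median is the value in position (n+1)/2 = 25.
Position 25 falls at value 2.

2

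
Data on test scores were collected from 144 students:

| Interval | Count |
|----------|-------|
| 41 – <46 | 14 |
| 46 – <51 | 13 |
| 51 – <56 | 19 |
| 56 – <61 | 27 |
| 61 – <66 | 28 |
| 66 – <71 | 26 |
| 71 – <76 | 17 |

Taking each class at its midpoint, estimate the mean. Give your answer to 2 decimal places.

Midpoints: 43.5, 48.5, 53.5, 58.5, 63.5, 68.5, 73.5
Σfm = 14×43.5 + 13×48.5 + 19×53.5 + 27×58.5 + 28×63.5 + 26×68.5 + 17×73.5 = 8644
n = Σf = 144
Mean = 8644 / 144 = 60.0278

60.03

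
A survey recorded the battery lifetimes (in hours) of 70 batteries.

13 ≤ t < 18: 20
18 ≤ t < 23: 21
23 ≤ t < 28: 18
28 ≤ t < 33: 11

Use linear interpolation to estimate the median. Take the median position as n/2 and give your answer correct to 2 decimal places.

Cumulative frequencies: 20, 41, 59, 70
n = 70; position = n/2 = 35.
This falls in the class 18 ≤ t < 23: L = 18, F = 20, f = 21, h = 5.
Median ≈ 18 + ((35 − 20) / 21) × 5 = 21.5714

21.57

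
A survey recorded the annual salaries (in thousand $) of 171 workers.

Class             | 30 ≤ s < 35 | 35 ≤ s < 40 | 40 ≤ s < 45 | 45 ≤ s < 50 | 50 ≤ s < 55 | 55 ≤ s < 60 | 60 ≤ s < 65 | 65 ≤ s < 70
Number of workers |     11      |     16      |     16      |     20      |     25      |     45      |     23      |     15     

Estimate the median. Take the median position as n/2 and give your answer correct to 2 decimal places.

Cumulative frequencies: 11, 27, 43, 63, 88, 133, 156, 171
n = 171; position = n/2 = 85.5.
This falls in the class 50 ≤ s < 55: L = 50, F = 63, f = 25, h = 5.
Median ≈ 50 + ((85.5 − 63) / 25) × 5 = 54.5000

54.50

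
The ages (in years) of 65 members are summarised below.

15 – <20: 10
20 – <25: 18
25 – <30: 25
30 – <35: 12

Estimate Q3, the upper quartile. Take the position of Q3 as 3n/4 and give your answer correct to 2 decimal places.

29.15

Cumulative frequencies: 10, 28, 53, 65
n = 65; position = 3n/4 = 48.75.
This falls in the class 25 – <30: L = 25, F = 28, f = 25, h = 5.
Upper quartile ≈ 25 + ((48.75 − 28) / 25) × 5 = 29.1500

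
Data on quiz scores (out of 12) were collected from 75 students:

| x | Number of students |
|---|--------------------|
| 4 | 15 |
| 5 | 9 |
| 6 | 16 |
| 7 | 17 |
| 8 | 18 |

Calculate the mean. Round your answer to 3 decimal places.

6.187

Values: 4, 5, 6, 7, 8
Σfx = 15×4 + 9×5 + 16×6 + 17×7 + 18×8 = 464
n = Σf = 75
Mean = 464 / 75 = 6.1867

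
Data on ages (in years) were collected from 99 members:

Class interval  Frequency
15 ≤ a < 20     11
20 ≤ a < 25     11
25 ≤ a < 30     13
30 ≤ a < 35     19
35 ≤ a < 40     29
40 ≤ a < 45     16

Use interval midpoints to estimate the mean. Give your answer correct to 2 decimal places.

Midpoints: 17.5, 22.5, 27.5, 32.5, 37.5, 42.5
Σfm = 11×17.5 + 11×22.5 + 13×27.5 + 19×32.5 + 29×37.5 + 16×42.5 = 3182.5
n = Σf = 99
Mean = 3182.5 / 99 = 32.1465

32.15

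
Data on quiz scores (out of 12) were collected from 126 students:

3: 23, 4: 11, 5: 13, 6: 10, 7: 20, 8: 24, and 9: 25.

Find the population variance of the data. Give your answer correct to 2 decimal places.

4.71

Values: 3, 4, 5, 6, 7, 8, 9
n = 126, Σfx = 795, mean = 6.3095
Σfx² = 5609
Σf(x − x̄)² = Σfx² − (Σfx)²/n = 5609 − 795²/126 = 592.9286
Population variance = 592.9286 / 126 = 4.7058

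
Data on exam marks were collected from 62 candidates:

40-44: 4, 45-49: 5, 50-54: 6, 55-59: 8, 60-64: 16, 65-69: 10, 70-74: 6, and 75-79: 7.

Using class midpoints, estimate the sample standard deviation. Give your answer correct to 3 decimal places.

9.855

Midpoints: 42, 47, 52, 57, 62, 67, 72, 77
n = 62, Σfm = 3804, mean = 61.3548
Σfm² = 239318
Σf(m − x̄)² = Σfm² − (Σfm)²/n = 239318 − 3804²/62 = 5924.1935
Sample variance = 5924.1935 / 61 = 97.1179
Standard deviation = √97.1179 = 9.8548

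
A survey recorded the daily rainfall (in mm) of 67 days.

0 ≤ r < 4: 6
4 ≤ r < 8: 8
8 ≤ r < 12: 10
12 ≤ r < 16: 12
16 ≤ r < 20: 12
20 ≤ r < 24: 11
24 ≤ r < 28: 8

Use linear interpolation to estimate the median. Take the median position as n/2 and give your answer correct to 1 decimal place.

15.2

Cumulative frequencies: 6, 14, 24, 36, 48, 59, 67
n = 67; position = n/2 = 33.5.
This falls in the class 12 ≤ r < 16: L = 12, F = 24, f = 12, h = 4.
Median ≈ 12 + ((33.5 − 24) / 12) × 4 = 15.1667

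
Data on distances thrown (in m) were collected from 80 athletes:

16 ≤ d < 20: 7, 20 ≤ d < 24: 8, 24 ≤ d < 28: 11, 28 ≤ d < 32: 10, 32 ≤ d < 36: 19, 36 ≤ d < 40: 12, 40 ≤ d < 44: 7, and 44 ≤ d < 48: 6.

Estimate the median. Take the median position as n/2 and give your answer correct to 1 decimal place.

Cumulative frequencies: 7, 15, 26, 36, 55, 67, 74, 80
n = 80; position = n/2 = 40.
This falls in the class 32 ≤ d < 36: L = 32, F = 36, f = 19, h = 4.
Median ≈ 32 + ((40 − 36) / 19) × 4 = 32.8421

32.8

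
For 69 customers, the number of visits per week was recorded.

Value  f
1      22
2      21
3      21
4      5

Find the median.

2

Cumulative frequencies: 22, 43, 64, 69
n = 69, so the median is the value in position (n+1)/2 = 35.
Position 35 falls at value 2.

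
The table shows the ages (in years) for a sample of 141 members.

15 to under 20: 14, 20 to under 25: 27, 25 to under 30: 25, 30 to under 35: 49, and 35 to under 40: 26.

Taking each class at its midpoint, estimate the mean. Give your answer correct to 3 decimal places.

Midpoints: 17.5, 22.5, 27.5, 32.5, 37.5
Σfm = 14×17.5 + 27×22.5 + 25×27.5 + 49×32.5 + 26×37.5 = 4107.5
n = Σf = 141
Mean = 4107.5 / 141 = 29.1312

29.131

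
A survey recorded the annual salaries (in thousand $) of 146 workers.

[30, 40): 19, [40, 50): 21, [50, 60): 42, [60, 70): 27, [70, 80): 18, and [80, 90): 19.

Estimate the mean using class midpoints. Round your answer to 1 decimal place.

Midpoints: 35, 45, 55, 65, 75, 85
Σfm = 19×35 + 21×45 + 42×55 + 27×65 + 18×75 + 19×85 = 8640
n = Σf = 146
Mean = 8640 / 146 = 59.1781

59.2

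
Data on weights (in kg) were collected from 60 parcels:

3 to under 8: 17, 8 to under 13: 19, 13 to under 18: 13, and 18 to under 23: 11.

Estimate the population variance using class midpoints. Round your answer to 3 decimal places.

28.583

Midpoints: 5.5, 10.5, 15.5, 20.5
n = 60, Σfm = 720, mean = 12.0000
Σfm² = 10355
Σf(m − x̄)² = Σfm² − (Σfm)²/n = 10355 − 720²/60 = 1715.0000
Population variance = 1715.0000 / 60 = 28.5833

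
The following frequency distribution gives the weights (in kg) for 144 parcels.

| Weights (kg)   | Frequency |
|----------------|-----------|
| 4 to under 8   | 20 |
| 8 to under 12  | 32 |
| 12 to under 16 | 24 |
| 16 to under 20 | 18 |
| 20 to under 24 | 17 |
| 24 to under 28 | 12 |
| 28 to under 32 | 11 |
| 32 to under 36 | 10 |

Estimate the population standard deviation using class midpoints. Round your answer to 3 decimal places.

8.485

Midpoints: 6, 10, 14, 18, 22, 26, 30, 34
n = 144, Σfm = 2456, mean = 17.0556
Σfm² = 52256
Σf(m − x̄)² = Σfm² − (Σfm)²/n = 52256 − 2456²/144 = 10367.5556
Population variance = 10367.5556 / 144 = 71.9969
Standard deviation = √71.9969 = 8.4851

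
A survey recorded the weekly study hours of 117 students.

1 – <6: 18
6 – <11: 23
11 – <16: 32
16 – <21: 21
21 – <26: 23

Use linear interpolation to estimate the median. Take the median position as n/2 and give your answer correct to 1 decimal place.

13.7

Cumulative frequencies: 18, 41, 73, 94, 117
n = 117; position = n/2 = 58.5.
This falls in the class 11 – <16: L = 11, F = 41, f = 32, h = 5.
Median ≈ 11 + ((58.5 − 41) / 32) × 5 = 13.7344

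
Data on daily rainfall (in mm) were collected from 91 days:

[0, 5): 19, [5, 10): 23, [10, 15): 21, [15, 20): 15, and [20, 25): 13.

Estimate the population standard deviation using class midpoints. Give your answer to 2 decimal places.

Midpoints: 2.5, 7.5, 12.5, 17.5, 22.5
n = 91, Σfm = 1037.5, mean = 11.4011
Σfm² = 15868.75
Σf(m − x̄)² = Σfm² − (Σfm)²/n = 15868.75 − 1037.5²/91 = 4040.1099
Population variance = 4040.1099 / 91 = 44.3968
Standard deviation = √44.3968 = 6.6631

6.66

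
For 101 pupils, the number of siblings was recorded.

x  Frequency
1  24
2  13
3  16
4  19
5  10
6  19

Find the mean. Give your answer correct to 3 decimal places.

3.347

Values: 1, 2, 3, 4, 5, 6
Σfx = 24×1 + 13×2 + 16×3 + 19×4 + 10×5 + 19×6 = 338
n = Σf = 101
Mean = 338 / 101 = 3.3465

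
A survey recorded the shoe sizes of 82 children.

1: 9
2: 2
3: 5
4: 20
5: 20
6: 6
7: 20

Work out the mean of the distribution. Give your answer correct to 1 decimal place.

Values: 1, 2, 3, 4, 5, 6, 7
Σfx = 9×1 + 2×2 + 5×3 + 20×4 + 20×5 + 6×6 + 20×7 = 384
n = Σf = 82
Mean = 384 / 82 = 4.6829

4.7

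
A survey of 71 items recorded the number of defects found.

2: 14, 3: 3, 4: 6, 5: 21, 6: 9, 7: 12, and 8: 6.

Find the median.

Cumulative frequencies: 14, 17, 23, 44, 53, 65, 71
n = 71, so the median is the value in position (n+1)/2 = 36.
Position 36 falls at value 5.

5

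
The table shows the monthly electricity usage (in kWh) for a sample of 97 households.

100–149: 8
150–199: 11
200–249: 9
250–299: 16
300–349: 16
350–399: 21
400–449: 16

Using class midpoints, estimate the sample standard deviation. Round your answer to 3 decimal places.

94.399

Midpoints: 124.5, 174.5, 224.5, 274.5, 324.5, 374.5, 424.5
n = 97, Σfm = 29176.5, mean = 300.7887
Σfm² = 9631424.25
Σf(m − x̄)² = Σfm² − (Σfm)²/n = 9631424.25 − 29176.5²/97 = 855463.9175
Sample variance = 855463.9175 / 96 = 8911.0825
Standard deviation = √8911.0825 = 94.3985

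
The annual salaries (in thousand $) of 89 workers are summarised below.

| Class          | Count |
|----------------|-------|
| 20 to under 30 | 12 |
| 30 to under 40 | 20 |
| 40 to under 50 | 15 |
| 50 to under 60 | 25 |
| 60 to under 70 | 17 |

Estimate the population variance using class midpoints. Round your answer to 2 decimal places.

178.06

Midpoints: 25, 35, 45, 55, 65
n = 89, Σfm = 4155, mean = 46.6854
Σfm² = 209825
Σf(m − x̄)² = Σfm² − (Σfm)²/n = 209825 − 4155²/89 = 15847.1910
Population variance = 15847.1910 / 89 = 178.0583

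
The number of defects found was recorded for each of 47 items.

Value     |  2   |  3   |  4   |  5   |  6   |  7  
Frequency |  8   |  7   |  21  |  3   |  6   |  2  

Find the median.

4

Cumulative frequencies: 8, 15, 36, 39, 45, 47
n = 47, so the median is the value in position (n+1)/2 = 24.
Position 24 falls at value 4.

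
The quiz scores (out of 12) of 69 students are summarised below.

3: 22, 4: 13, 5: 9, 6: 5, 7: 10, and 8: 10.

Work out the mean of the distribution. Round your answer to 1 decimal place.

Values: 3, 4, 5, 6, 7, 8
Σfx = 22×3 + 13×4 + 9×5 + 5×6 + 10×7 + 10×8 = 343
n = Σf = 69
Mean = 343 / 69 = 4.9710

5.0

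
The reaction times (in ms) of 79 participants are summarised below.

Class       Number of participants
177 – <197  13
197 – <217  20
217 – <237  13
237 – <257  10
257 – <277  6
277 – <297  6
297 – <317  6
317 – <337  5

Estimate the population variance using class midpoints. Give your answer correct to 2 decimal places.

Midpoints: 187, 207, 227, 247, 267, 287, 307, 327
n = 79, Σfm = 18793, mean = 237.8861
Σfm² = 4613631
Σf(m − x̄)² = Σfm² − (Σfm)²/n = 4613631 − 18793²/79 = 143037.9747
Population variance = 143037.9747 / 79 = 1810.6073

1810.61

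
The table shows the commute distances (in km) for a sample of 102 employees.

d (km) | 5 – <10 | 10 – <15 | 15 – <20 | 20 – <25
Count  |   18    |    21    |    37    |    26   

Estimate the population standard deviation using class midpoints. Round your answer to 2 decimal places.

5.18

Midpoints: 7.5, 12.5, 17.5, 22.5
n = 102, Σfm = 1630, mean = 15.9804
Σfm² = 28787.5
Σf(m − x̄)² = Σfm² − (Σfm)²/n = 28787.5 − 1630²/102 = 2739.4608
Population variance = 2739.4608 / 102 = 26.8575
Standard deviation = √26.8575 = 5.1824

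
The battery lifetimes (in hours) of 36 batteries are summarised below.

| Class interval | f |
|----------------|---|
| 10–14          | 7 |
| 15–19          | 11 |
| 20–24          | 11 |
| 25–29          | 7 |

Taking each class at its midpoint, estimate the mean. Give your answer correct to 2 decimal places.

Midpoints: 12, 17, 22, 27
Σfm = 7×12 + 11×17 + 11×22 + 7×27 = 702
n = Σf = 36
Mean = 702 / 36 = 19.5000

19.50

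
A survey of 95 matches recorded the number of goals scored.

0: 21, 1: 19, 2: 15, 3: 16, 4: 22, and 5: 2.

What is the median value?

2

Cumulative frequencies: 21, 40, 55, 71, 93, 95
n = 95, so the median is the value in position (n+1)/2 = 48.
Position 48 falls at value 2.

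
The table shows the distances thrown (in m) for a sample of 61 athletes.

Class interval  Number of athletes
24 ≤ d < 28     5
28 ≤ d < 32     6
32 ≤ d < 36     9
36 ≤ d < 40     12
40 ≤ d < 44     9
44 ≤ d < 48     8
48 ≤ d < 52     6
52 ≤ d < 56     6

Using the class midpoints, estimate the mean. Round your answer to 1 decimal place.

Midpoints: 26, 30, 34, 38, 42, 46, 50, 54
Σfm = 5×26 + 6×30 + 9×34 + 12×38 + 9×42 + 8×46 + 6×50 + 6×54 = 2442
n = Σf = 61
Mean = 2442 / 61 = 40.0328

40.0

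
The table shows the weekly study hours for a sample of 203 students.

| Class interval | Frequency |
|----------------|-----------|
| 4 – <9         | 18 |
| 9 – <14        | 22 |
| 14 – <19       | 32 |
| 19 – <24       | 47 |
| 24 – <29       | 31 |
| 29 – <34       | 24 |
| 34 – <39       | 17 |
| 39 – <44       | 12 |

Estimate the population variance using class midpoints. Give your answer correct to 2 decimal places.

91.46

Midpoints: 6.5, 11.5, 16.5, 21.5, 26.5, 31.5, 36.5, 41.5
n = 203, Σfm = 4604.5, mean = 22.6823
Σfm² = 123006.75
Σf(m − x̄)² = Σfm² − (Σfm)²/n = 123006.75 − 4604.5²/203 = 18566.2562
Population variance = 18566.2562 / 203 = 91.4594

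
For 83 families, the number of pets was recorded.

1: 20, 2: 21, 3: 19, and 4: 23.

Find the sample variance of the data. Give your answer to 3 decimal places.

1.300

Values: 1, 2, 3, 4
n = 83, Σfx = 211, mean = 2.5422
Σfx² = 643
Σf(x − x̄)² = Σfx² − (Σfx)²/n = 643 − 211²/83 = 106.6024
Sample variance = 106.6024 / 82 = 1.3000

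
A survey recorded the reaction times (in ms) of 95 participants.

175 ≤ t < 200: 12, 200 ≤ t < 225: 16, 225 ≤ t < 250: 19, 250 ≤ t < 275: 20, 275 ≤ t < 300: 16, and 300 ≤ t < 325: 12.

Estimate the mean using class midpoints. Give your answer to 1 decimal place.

Midpoints: 187.5, 212.5, 237.5, 262.5, 287.5, 312.5
Σfm = 12×187.5 + 16×212.5 + 19×237.5 + 20×262.5 + 16×287.5 + 12×312.5 = 23762.5
n = Σf = 95
Mean = 23762.5 / 95 = 250.1316

250.1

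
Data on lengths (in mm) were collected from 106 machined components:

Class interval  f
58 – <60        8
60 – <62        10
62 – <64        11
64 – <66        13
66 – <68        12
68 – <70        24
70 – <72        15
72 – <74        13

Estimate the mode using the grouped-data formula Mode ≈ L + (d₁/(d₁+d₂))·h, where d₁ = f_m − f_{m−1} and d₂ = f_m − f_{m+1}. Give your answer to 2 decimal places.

69.14

Modal class: 68 – <70 (highest frequency 24).
d₁ = 24 − 12 = 12, d₂ = 24 − 15 = 9
Mode ≈ 68 + (12/(12+9)) × 2 = 68 + 1.1429 = 69.1429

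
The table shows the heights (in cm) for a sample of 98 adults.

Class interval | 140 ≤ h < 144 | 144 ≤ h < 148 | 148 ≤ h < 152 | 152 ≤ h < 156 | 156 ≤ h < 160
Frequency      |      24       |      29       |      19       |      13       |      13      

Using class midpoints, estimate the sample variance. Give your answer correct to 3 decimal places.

Midpoints: 142, 146, 150, 154, 158
n = 98, Σfm = 14548, mean = 148.4490
Σfm² = 2162440
Σf(m − x̄)² = Σfm² − (Σfm)²/n = 2162440 − 14548²/98 = 2804.2449
Sample variance = 2804.2449 / 97 = 28.9097

28.910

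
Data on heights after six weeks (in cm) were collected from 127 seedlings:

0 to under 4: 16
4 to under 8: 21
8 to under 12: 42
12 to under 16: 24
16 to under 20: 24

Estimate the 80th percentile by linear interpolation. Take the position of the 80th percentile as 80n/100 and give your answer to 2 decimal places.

15.77

Cumulative frequencies: 16, 37, 79, 103, 127
n = 127; position = 80n/100 = 101.6.
This falls in the class 12 to under 16: L = 12, F = 79, f = 24, h = 4.
80th percentile ≈ 12 + ((101.6 − 79) / 24) × 4 = 15.7667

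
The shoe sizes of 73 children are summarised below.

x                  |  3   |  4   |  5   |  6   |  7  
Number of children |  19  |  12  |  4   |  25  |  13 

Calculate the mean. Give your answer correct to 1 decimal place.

5.0

Values: 3, 4, 5, 6, 7
Σfx = 19×3 + 12×4 + 4×5 + 25×6 + 13×7 = 366
n = Σf = 73
Mean = 366 / 73 = 5.0137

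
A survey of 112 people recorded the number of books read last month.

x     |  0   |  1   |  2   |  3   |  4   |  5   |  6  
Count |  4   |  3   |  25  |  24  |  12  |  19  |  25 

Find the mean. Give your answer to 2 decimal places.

Values: 0, 1, 2, 3, 4, 5, 6
Σfx = 4×0 + 3×1 + 25×2 + 24×3 + 12×4 + 19×5 + 25×6 = 418
n = Σf = 112
Mean = 418 / 112 = 3.7321

3.73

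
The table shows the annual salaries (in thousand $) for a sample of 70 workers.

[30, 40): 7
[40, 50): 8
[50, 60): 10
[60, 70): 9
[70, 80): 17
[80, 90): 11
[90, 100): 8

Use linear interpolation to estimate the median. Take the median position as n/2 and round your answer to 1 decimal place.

Cumulative frequencies: 7, 15, 25, 34, 51, 62, 70
n = 70; position = n/2 = 35.
This falls in the class [70, 80): L = 70, F = 34, f = 17, h = 10.
Median ≈ 70 + ((35 − 34) / 17) × 10 = 70.5882

70.6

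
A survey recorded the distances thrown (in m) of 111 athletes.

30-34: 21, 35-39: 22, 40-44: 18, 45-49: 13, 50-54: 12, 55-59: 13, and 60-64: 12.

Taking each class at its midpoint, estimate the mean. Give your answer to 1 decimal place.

Midpoints: 32, 37, 42, 47, 52, 57, 62
Σfm = 21×32 + 22×37 + 18×42 + 13×47 + 12×52 + 13×57 + 12×62 = 4962
n = Σf = 111
Mean = 4962 / 111 = 44.7027

44.7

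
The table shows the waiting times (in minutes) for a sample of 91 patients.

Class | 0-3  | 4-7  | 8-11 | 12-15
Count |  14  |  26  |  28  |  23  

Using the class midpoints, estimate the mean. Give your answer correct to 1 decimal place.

8.1

Midpoints: 1.5, 5.5, 9.5, 13.5
Σfm = 14×1.5 + 26×5.5 + 28×9.5 + 23×13.5 = 740.5
n = Σf = 91
Mean = 740.5 / 91 = 8.1374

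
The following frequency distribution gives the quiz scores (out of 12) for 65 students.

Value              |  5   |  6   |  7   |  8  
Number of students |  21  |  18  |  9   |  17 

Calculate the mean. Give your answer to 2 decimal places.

6.34

Values: 5, 6, 7, 8
Σfx = 21×5 + 18×6 + 9×7 + 17×8 = 412
n = Σf = 65
Mean = 412 / 65 = 6.3385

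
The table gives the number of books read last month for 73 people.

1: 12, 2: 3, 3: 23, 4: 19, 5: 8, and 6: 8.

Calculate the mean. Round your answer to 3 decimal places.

Values: 1, 2, 3, 4, 5, 6
Σfx = 12×1 + 3×2 + 23×3 + 19×4 + 8×5 + 8×6 = 251
n = Σf = 73
Mean = 251 / 73 = 3.4384

3.438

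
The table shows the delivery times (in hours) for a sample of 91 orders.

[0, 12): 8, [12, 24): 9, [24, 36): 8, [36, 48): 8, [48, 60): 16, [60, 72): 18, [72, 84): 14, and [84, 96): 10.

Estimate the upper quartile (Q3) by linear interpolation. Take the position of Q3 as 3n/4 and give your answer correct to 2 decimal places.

73.07

Cumulative frequencies: 8, 17, 25, 33, 49, 67, 81, 91
n = 91; position = 3n/4 = 68.25.
This falls in the class [72, 84): L = 72, F = 67, f = 14, h = 12.
Upper quartile ≈ 72 + ((68.25 − 67) / 14) × 12 = 73.0714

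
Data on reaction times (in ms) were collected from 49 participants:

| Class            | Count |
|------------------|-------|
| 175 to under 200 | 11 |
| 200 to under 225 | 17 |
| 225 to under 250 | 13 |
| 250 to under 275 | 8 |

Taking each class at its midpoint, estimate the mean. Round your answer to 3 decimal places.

221.684

Midpoints: 187.5, 212.5, 237.5, 262.5
Σfm = 11×187.5 + 17×212.5 + 13×237.5 + 8×262.5 = 10862.5
n = Σf = 49
Mean = 10862.5 / 49 = 221.6837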